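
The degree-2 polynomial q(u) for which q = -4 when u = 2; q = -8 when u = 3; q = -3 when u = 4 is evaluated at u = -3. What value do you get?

151

L_0(-3) = (-6)·(-7)/[(-1)·(-2)] = 21
L_1(-3) = (-5)·(-7)/[(1)·(-1)] = -35
L_2(-3) = (-5)·(-6)/[(2)·(1)] = 15
Sum: (-4)·(21) + (-8)·(-35) + (-3)·(15) = 151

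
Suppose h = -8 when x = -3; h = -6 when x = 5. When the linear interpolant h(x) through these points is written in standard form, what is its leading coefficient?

1/4

Build the Lagrange basis polynomials:
L_0(x) = (x - 5) / [-8] = -(1/8)x + 5/8
L_1(x) = (x + 3) / [8] = (1/8)x + 3/8
h(x) = (-8)·L_0 + (-6)·L_1
Only the coefficient of x is needed; take it from each L_i and combine:
(-8)·(-1/8) + (-6)·(1/8) = 1/4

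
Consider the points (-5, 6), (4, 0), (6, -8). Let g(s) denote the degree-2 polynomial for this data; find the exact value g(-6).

Using Newton's divided-difference form:
g[-5,4] = (0 - 6) / (4 - (-5)) = -2/3
g[4,6] = (-8 - 0) / (6 - 4) = -4
g[-5,4,6] = (-4 - (-2/3)) / (6 - (-5)) = -10/33
g(-6) = 6 + (-2/3)·(-1) + (-10/33)·(-1)·(-10) = 40/11

40/11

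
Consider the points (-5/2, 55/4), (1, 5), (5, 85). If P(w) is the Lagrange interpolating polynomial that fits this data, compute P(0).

0

L_0(0) = (-1)·(-5)/[(-7/2)·(-15/2)] = 4/21
L_1(0) = (5/2)·(-5)/[(7/2)·(-4)] = 25/28
L_2(0) = (5/2)·(-1)/[(15/2)·(4)] = -1/12
Sum: 55/4·(4/21) + 5·(25/28) + 85·(-1/12) = 0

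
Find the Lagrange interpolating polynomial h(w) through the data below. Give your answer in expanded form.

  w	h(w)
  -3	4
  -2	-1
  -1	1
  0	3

Build the Lagrange basis polynomials:
L_0(w) = (w + 2)(w + 1)w / [-6] = -(1/6)w^3 - (1/2)w^2 - (1/3)w
L_1(w) = (w + 3)(w + 1)w / [2] = (1/2)w^3 + 2w^2 + (3/2)w
L_2(w) = (w + 3)(w + 2)w / [-2] = -(1/2)w^3 - (5/2)w^2 - 3w
L_3(w) = (w + 3)(w + 2)(w + 1) / [6] = (1/6)w^3 + w^2 + (11/6)w + 1
h(w) = 4·L_0 + (-1)·L_1 + 1·L_2 + 3·L_3
  4·L_0(w) = -(2/3)w^3 - 2w^2 - (4/3)w
  (-1)·L_1(w) = -(1/2)w^3 - 2w^2 - (3/2)w
  1·L_2(w) = -(1/2)w^3 - (5/2)w^2 - 3w
  3·L_3(w) = (1/2)w^3 + 3w^2 + (11/2)w + 3
Adding term by term: -(7/6)w^3 - (7/2)w^2 - (1/3)w + 3

h(w) = -(7/6)w^3 - (7/2)w^2 - (1/3)w + 3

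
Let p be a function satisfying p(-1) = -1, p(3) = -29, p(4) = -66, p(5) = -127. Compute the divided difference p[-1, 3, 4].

p[-1,3] = (-29 - (-1)) / (3 - (-1)) = -7
p[3,4] = (-66 - (-29)) / (4 - 3) = -37
p[-1,3,4] = (-37 - (-7)) / (4 - (-1)) = -6

-6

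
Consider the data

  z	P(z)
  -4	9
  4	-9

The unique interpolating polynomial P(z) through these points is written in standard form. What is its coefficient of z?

-9/4

Build the Lagrange basis polynomials:
L_0(z) = (z - 4) / [-8] = -(1/8)z + 1/2
L_1(z) = (z + 4) / [8] = (1/8)z + 1/2
P(z) = 9·L_0 + (-9)·L_1
Only the coefficient of z is needed; take it from each L_i and combine:
9·(-1/8) + (-9)·(1/8) = -9/4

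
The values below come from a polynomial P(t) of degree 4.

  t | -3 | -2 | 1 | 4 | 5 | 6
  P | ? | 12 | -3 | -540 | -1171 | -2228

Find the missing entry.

The 5 known values determine P uniquely (degree ≤ 4).
Evaluate each Lagrange basis at t = -3:
L_0(-3) = (-4)·(-7)·(-8)·(-9)/[(-3)·(-6)·(-7)·(-8)] = 2
L_1(-3) = (-1)·(-7)·(-8)·(-9)/[(3)·(-3)·(-4)·(-5)] = -14/5
L_2(-3) = (-1)·(-4)·(-8)·(-9)/[(6)·(3)·(-1)·(-2)] = 8
L_3(-3) = (-1)·(-4)·(-7)·(-9)/[(7)·(4)·(1)·(-1)] = -9
L_4(-3) = (-1)·(-4)·(-7)·(-8)/[(8)·(5)·(2)·(1)] = 14/5
Sum: 12·(2) + (-3)·(-14/5) + (-540)·(8) + (-1171)·(-9) + (-2228)·(14/5) = 13

13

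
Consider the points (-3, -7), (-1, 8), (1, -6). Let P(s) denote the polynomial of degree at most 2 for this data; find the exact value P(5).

L_0(5) = (6)·(4)/[(-2)·(-4)] = 3
L_1(5) = (8)·(4)/[(2)·(-2)] = -8
L_2(5) = (8)·(6)/[(4)·(2)] = 6
Sum: (-7)·(3) + 8·(-8) + (-6)·(6) = -121

-121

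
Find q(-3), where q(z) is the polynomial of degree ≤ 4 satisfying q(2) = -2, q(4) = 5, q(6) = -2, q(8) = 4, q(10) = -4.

-47693/64

Evaluate each Lagrange basis at z = -3:
L_0(-3) = (-7)·(-9)·(-11)·(-13)/[(-2)·(-4)·(-6)·(-8)] = 3003/128
L_1(-3) = (-5)·(-9)·(-11)·(-13)/[(2)·(-2)·(-4)·(-6)] = -2145/32
L_2(-3) = (-5)·(-7)·(-11)·(-13)/[(4)·(2)·(-2)·(-4)] = 5005/64
L_3(-3) = (-5)·(-7)·(-9)·(-13)/[(6)·(4)·(2)·(-2)] = -1365/32
L_4(-3) = (-5)·(-7)·(-9)·(-11)/[(8)·(6)·(4)·(2)] = 1155/128
Sum: (-2)·(3003/128) + 5·(-2145/32) + (-2)·(5005/64) + 4·(-1365/32) + (-4)·(1155/128) = -47693/64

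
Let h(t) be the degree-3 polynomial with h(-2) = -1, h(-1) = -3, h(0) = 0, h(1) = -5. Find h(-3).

19

Evaluate each Lagrange basis at t = -3:
L_0(-3) = (-2)·(-3)·(-4)/[(-1)·(-2)·(-3)] = 4
L_1(-3) = (-1)·(-3)·(-4)/[(1)·(-1)·(-2)] = -6
L_2(-3) = (-1)·(-2)·(-4)/[(2)·(1)·(-1)] = 4
L_3(-3) = (-1)·(-2)·(-3)/[(3)·(2)·(1)] = -1
Sum: (-1)·(4) + (-3)·(-6) + 0 + (-5)·(-1) = 19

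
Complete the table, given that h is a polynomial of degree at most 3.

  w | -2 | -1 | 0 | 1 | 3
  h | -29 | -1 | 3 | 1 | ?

51

The 4 known values determine h uniquely (degree ≤ 3).
Evaluate each Lagrange basis at w = 3:
L_0(3) = (4)·(3)·(2)/[(-1)·(-2)·(-3)] = -4
L_1(3) = (5)·(3)·(2)/[(1)·(-1)·(-2)] = 15
L_2(3) = (5)·(4)·(2)/[(2)·(1)·(-1)] = -20
L_3(3) = (5)·(4)·(3)/[(3)·(2)·(1)] = 10
Sum: (-29)·(-4) + (-1)·(15) + 3·(-20) + 1·(10) = 51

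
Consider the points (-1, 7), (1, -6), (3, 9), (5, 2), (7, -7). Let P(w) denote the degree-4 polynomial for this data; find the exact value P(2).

Using Newton's divided-difference form:
P[-1,1] = (-6 - 7) / (1 - (-1)) = -13/2
P[1,3] = (9 - (-6)) / (3 - 1) = 15/2
P[3,5] = (2 - 9) / (5 - 3) = -7/2
P[5,7] = (-7 - 2) / (7 - 5) = -9/2
P[-1,1,3] = (15/2 - (-13/2)) / (3 - (-1)) = 7/2
P[1,3,5] = (-7/2 - 15/2) / (5 - 1) = -11/4
P[3,5,7] = (-9/2 - (-7/2)) / (7 - 3) = -1/4
P[-1,1,3,5] = (-11/4 - 7/2) / (5 - (-1)) = -25/24
P[1,3,5,7] = (-1/4 - (-11/4)) / (7 - 1) = 5/12
P[-1,1,3,5,7] = (5/12 - (-25/24)) / (7 - (-1)) = 35/192
P(2) = 7 + (-13/2)·(3) + (7/2)·(3)·(1) + (-25/24)·(3)·(1)·(-1) + (35/192)·(3)·(1)·(-1)·(-3) = 177/64

177/64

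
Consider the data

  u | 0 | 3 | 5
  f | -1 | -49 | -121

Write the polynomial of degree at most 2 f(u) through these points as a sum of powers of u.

f(u) = -4u^2 - 4u - 1

L_0(u) = (u - 3)(u - 5) / [15] = (1/15)u^2 - (8/15)u + 1
L_1(u) = u(u - 5) / [-6] = -(1/6)u^2 + (5/6)u
L_2(u) = u(u - 3) / [10] = (1/10)u^2 - (3/10)u
f(u) = (-1)·L_0 + (-49)·L_1 + (-121)·L_2
  (-1)·L_0(u) = -(1/15)u^2 + (8/15)u - 1
  (-49)·L_1(u) = (49/6)u^2 - (245/6)u
  (-121)·L_2(u) = -(121/10)u^2 + (363/10)u
Adding term by term: -4u^2 - 4u - 1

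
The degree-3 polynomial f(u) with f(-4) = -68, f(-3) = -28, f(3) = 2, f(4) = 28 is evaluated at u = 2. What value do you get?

-8

Using Newton's divided-difference form:
f[-4,-3] = (-28 - (-68)) / (-3 - (-4)) = 40
f[-3,3] = (2 - (-28)) / (3 - (-3)) = 5
f[3,4] = (28 - 2) / (4 - 3) = 26
f[-4,-3,3] = (5 - 40) / (3 - (-4)) = -5
f[-3,3,4] = (26 - 5) / (4 - (-3)) = 3
f[-4,-3,3,4] = (3 - (-5)) / (4 - (-4)) = 1
f(2) = -68 + 40·(6) + (-5)·(6)·(5) + 1·(6)·(5)·(-1) = -8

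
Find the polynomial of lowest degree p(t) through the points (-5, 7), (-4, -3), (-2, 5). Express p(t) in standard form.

Build the Lagrange basis polynomials:
L_0(t) = (t + 4)(t + 2) / [3] = (1/3)t^2 + 2t + 8/3
L_1(t) = (t + 5)(t + 2) / [-2] = -(1/2)t^2 - (7/2)t - 5
L_2(t) = (t + 5)(t + 4) / [6] = (1/6)t^2 + (3/2)t + 10/3
p(t) = 7·L_0 + (-3)·L_1 + 5·L_2
  7·L_0(t) = (7/3)t^2 + 14t + 56/3
  (-3)·L_1(t) = (3/2)t^2 + (21/2)t + 15
  5·L_2(t) = (5/6)t^2 + (15/2)t + 50/3
Adding term by term: (14/3)t^2 + 32t + 151/3

p(t) = (14/3)t^2 + 32t + 151/3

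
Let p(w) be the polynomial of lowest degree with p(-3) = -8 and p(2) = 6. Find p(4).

58/5

L_0(4) = (2)/[(-5)] = -2/5
L_1(4) = (7)/[(5)] = 7/5
Sum: (-8)·(-2/5) + 6·(7/5) = 58/5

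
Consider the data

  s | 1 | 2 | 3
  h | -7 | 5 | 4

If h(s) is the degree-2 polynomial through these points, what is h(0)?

-32

Evaluate each Lagrange basis at s = 0:
L_0(0) = (-2)·(-3)/[(-1)·(-2)] = 3
L_1(0) = (-1)·(-3)/[(1)·(-1)] = -3
L_2(0) = (-1)·(-2)/[(2)·(1)] = 1
Sum: (-7)·(3) + 5·(-3) + 4·(1) = -32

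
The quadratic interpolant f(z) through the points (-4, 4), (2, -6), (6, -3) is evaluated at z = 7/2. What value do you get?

-185/32

L_0(7/2) = (3/2)·(-5/2)/[(-6)·(-10)] = -1/16
L_1(7/2) = (15/2)·(-5/2)/[(6)·(-4)] = 25/32
L_2(7/2) = (15/2)·(3/2)/[(10)·(4)] = 9/32
Sum: 4·(-1/16) + (-6)·(25/32) + (-3)·(9/32) = -185/32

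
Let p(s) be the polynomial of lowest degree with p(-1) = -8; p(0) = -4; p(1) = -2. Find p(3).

-4

Using Newton's divided-difference form:
p[-1,0] = (-4 - (-8)) / (0 - (-1)) = 4
p[0,1] = (-2 - (-4)) / (1 - 0) = 2
p[-1,0,1] = (2 - 4) / (1 - (-1)) = -1
p(3) = -8 + 4·(4) + (-1)·(4)·(3) = -4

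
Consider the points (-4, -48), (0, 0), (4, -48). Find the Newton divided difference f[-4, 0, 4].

f[-4,0] = (0 - (-48)) / (0 - (-4)) = 12
f[0,4] = (-48 - 0) / (4 - 0) = -12
f[-4,0,4] = (-12 - 12) / (4 - (-4)) = -3

-3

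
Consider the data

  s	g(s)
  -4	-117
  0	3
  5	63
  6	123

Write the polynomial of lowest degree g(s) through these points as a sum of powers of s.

Newton's divided differences:
g[-4,0] = (3 - (-117)) / (0 - (-4)) = 30
g[0,5] = (63 - 3) / (5 - 0) = 12
g[5,6] = (123 - 63) / (6 - 5) = 60
g[-4,0,5] = (12 - 30) / (5 - (-4)) = -2
g[0,5,6] = (60 - 12) / (6 - 0) = 8
g[-4,0,5,6] = (8 - (-2)) / (6 - (-4)) = 1
g(s) = -117 + 30·(s + 4) + (-2)·(s + 4)s + 1·(s + 4)s(s - 5)
Expanding: g(s) = s^3 - 3s^2 + 2s + 3

g(s) = s^3 - 3s^2 + 2s + 3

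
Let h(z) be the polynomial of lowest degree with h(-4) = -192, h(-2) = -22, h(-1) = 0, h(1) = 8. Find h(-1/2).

25/8

Evaluate each Lagrange basis at z = -1/2:
L_0(-1/2) = (3/2)·(1/2)·(-3/2)/[(-2)·(-3)·(-5)] = 3/80
L_1(-1/2) = (7/2)·(1/2)·(-3/2)/[(2)·(-1)·(-3)] = -7/16
L_2(-1/2) = (7/2)·(3/2)·(-3/2)/[(3)·(1)·(-2)] = 21/16
L_3(-1/2) = (7/2)·(3/2)·(1/2)/[(5)·(3)·(2)] = 7/80
Sum: (-192)·(3/80) + (-22)·(-7/16) + 0 + 8·(7/80) = 25/8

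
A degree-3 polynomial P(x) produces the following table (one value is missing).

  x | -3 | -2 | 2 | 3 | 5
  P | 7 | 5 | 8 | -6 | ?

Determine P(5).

The 4 known values determine P uniquely (degree ≤ 3).
Evaluate each Lagrange basis at x = 5:
L_0(5) = (7)·(3)·(2)/[(-1)·(-5)·(-6)] = -7/5
L_1(5) = (8)·(3)·(2)/[(1)·(-4)·(-5)] = 12/5
L_2(5) = (8)·(7)·(2)/[(5)·(4)·(-1)] = -28/5
L_3(5) = (8)·(7)·(3)/[(6)·(5)·(1)] = 28/5
Sum: 7·(-7/5) + 5·(12/5) + 8·(-28/5) + (-6)·(28/5) = -381/5

-381/5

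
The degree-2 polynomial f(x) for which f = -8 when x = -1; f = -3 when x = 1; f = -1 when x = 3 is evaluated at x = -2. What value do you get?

Using Newton's divided-difference form:
f[-1,1] = (-3 - (-8)) / (1 - (-1)) = 5/2
f[1,3] = (-1 - (-3)) / (3 - 1) = 1
f[-1,1,3] = (1 - 5/2) / (3 - (-1)) = -3/8
f(-2) = -8 + (5/2)·(-1) + (-3/8)·(-1)·(-3) = -93/8

-93/8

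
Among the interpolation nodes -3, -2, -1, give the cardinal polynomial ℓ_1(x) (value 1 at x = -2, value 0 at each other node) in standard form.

ℓ_1(x) = (x + 3)(x + 1) / [(1)·(-1)]
       = (x^2 + 4x + 3) / (-1)

ℓ_1(x) = -x^2 - 4x - 3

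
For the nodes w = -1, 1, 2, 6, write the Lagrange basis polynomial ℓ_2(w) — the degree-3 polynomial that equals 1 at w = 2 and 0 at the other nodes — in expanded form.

ℓ_2(w) = (w + 1)(w - 1)(w - 6) / [(3)·(1)·(-4)]
       = (w^3 - 6w^2 - w + 6) / (-12)

ℓ_2(w) = -(1/12)w^3 + (1/2)w^2 + (1/12)w - 1/2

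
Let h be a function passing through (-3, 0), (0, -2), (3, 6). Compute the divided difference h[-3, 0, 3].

5/9

h[-3,0] = (-2 - 0) / (0 - (-3)) = -2/3
h[0,3] = (6 - (-2)) / (3 - 0) = 8/3
h[-3,0,3] = (8/3 - (-2/3)) / (3 - (-3)) = 5/9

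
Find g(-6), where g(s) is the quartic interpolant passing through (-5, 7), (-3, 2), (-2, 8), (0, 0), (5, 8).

227/5

Using Newton's divided-difference form:
g[-5,-3] = (2 - 7) / (-3 - (-5)) = -5/2
g[-3,-2] = (8 - 2) / (-2 - (-3)) = 6
g[-2,0] = (0 - 8) / (0 - (-2)) = -4
g[0,5] = (8 - 0) / (5 - 0) = 8/5
g[-5,-3,-2] = (6 - (-5/2)) / (-2 - (-5)) = 17/6
g[-3,-2,0] = (-4 - 6) / (0 - (-3)) = -10/3
g[-2,0,5] = (8/5 - (-4)) / (5 - (-2)) = 4/5
g[-5,-3,-2,0] = (-10/3 - 17/6) / (0 - (-5)) = -37/30
g[-3,-2,0,5] = (4/5 - (-10/3)) / (5 - (-3)) = 31/60
g[-5,-3,-2,0,5] = (31/60 - (-37/30)) / (5 - (-5)) = 7/40
g(-6) = 7 + (-5/2)·(-1) + (17/6)·(-1)·(-3) + (-37/30)·(-1)·(-3)·(-4) + (7/40)·(-1)·(-3)·(-4)·(-6) = 227/5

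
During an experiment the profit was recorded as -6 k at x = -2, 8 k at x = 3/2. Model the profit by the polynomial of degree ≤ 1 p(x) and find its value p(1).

Evaluate each Lagrange basis at x = 1:
L_0(1) = (-1/2)/[(-7/2)] = 1/7
L_1(1) = (3)/[(7/2)] = 6/7
Sum: (-6)·(1/7) + 8·(6/7) = 6

6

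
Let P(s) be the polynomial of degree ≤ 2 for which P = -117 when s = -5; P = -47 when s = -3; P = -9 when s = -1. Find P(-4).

Using Newton's divided-difference form:
P[-5,-3] = (-47 - (-117)) / (-3 - (-5)) = 35
P[-3,-1] = (-9 - (-47)) / (-1 - (-3)) = 19
P[-5,-3,-1] = (19 - 35) / (-1 - (-5)) = -4
P(-4) = -117 + 35·(1) + (-4)·(1)·(-1) = -78

-78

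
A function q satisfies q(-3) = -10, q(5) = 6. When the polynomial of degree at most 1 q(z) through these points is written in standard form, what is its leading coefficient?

2

Build the Lagrange basis polynomials:
L_0(z) = (z - 5) / [-8] = -(1/8)z + 5/8
L_1(z) = (z + 3) / [8] = (1/8)z + 3/8
q(z) = (-10)·L_0 + 6·L_1
Only the coefficient of z is needed; take it from each L_i and combine:
(-10)·(-1/8) + 6·(1/8) = 2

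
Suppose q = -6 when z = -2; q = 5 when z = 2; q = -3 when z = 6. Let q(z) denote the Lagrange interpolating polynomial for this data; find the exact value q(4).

27/8

Evaluate each Lagrange basis at z = 4:
L_0(4) = (2)·(-2)/[(-4)·(-8)] = -1/8
L_1(4) = (6)·(-2)/[(4)·(-4)] = 3/4
L_2(4) = (6)·(2)/[(8)·(4)] = 3/8
Sum: (-6)·(-1/8) + 5·(3/4) + (-3)·(3/8) = 27/8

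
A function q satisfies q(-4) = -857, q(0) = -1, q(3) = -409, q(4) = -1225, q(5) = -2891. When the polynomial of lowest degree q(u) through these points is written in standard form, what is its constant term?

L_0(u) = u(u - 3)(u - 4)(u - 5) / [2016] = (1/2016)u^4 - (1/168)u^3 + (47/2016)u^2 - (5/168)u
L_1(u) = (u + 4)(u - 3)(u - 4)(u - 5) / [-240] = -(1/240)u^4 + (1/30)u^3 + (1/240)u^2 - (8/15)u + 1
L_2(u) = (u + 4)u(u - 4)(u - 5) / [42] = (1/42)u^4 - (5/42)u^3 - (8/21)u^2 + (40/21)u
L_3(u) = (u + 4)u(u - 3)(u - 5) / [-32] = -(1/32)u^4 + (1/8)u^3 + (17/32)u^2 - (15/8)u
L_4(u) = (u + 4)u(u - 3)(u - 4) / [90] = (1/90)u^4 - (1/30)u^3 - (8/45)u^2 + (8/15)u
q(u) = (-857)·L_0 + (-1)·L_1 + (-409)·L_2 + (-1225)·L_3 + (-2891)·L_4
Only the constant term is needed; take it from each L_i and combine:
(-857)·(0) + (-1)·(1) + (-409)·(0) + (-1225)·(0) + (-2891)·(0) = -1

-1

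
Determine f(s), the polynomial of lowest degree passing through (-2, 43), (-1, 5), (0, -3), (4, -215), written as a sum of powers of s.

Build the Lagrange basis polynomials:
L_0(s) = (s + 1)s(s - 4) / [-12] = -(1/12)s^3 + (1/4)s^2 + (1/3)s
L_1(s) = (s + 2)s(s - 4) / [5] = (1/5)s^3 - (2/5)s^2 - (8/5)s
L_2(s) = (s + 2)(s + 1)(s - 4) / [-8] = -(1/8)s^3 + (1/8)s^2 + (5/4)s + 1
L_3(s) = (s + 2)(s + 1)s / [120] = (1/120)s^3 + (1/40)s^2 + (1/60)s
f(s) = 43·L_0 + 5·L_1 + (-3)·L_2 + (-215)·L_3
  43·L_0(s) = -(43/12)s^3 + (43/4)s^2 + (43/3)s
  5·L_1(s) = s^3 - 2s^2 - 8s
  (-3)·L_2(s) = (3/8)s^3 - (3/8)s^2 - (15/4)s - 3
  (-215)·L_3(s) = -(43/24)s^3 - (43/8)s^2 - (43/12)s
Adding term by term: -4s^3 + 3s^2 - s - 3

f(s) = -4s^3 + 3s^2 - s - 3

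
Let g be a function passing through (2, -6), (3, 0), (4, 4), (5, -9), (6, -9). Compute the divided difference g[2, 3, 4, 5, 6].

15/8

g[2,3] = (0 - (-6)) / (3 - 2) = 6
g[3,4] = (4 - 0) / (4 - 3) = 4
g[4,5] = (-9 - 4) / (5 - 4) = -13
g[5,6] = (-9 - (-9)) / (6 - 5) = 0
g[2,3,4] = (4 - 6) / (4 - 2) = -1
g[3,4,5] = (-13 - 4) / (5 - 3) = -17/2
g[4,5,6] = (0 - (-13)) / (6 - 4) = 13/2
g[2,3,4,5] = (-17/2 - (-1)) / (5 - 2) = -5/2
g[3,4,5,6] = (13/2 - (-17/2)) / (6 - 3) = 5
g[2,3,4,5,6] = (5 - (-5/2)) / (6 - 2) = 15/8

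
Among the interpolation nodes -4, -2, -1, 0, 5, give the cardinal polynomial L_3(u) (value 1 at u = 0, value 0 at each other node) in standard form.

L_3(u) = -(1/40)u^4 - (1/20)u^3 + (21/40)u^2 + (31/20)u + 1

L_3(u) = (u + 4)(u + 2)(u + 1)(u - 5) / [(4)·(2)·(1)·(-5)]
       = (u^4 + 2u^3 - 21u^2 - 62u - 40) / (-40)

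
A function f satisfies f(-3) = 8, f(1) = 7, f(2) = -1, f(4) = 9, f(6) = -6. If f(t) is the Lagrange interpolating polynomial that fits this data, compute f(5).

L_0(5) = (4)·(3)·(1)·(-1)/[(-4)·(-5)·(-7)·(-9)] = -1/105
L_1(5) = (8)·(3)·(1)·(-1)/[(4)·(-1)·(-3)·(-5)] = 2/5
L_2(5) = (8)·(4)·(1)·(-1)/[(5)·(1)·(-2)·(-4)] = -4/5
L_3(5) = (8)·(4)·(3)·(-1)/[(7)·(3)·(2)·(-2)] = 8/7
L_4(5) = (8)·(4)·(3)·(1)/[(9)·(5)·(4)·(2)] = 4/15
Sum: 8·(-1/105) + 7·(2/5) + (-1)·(-4/5) + 9·(8/7) + (-6)·(4/15) = 1282/105

1282/105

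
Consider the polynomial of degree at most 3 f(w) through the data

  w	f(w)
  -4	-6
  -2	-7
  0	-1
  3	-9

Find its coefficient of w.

1031/420

Build the Lagrange basis polynomials:
L_0(w) = (w + 2)w(w - 3) / [-56] = -(1/56)w^3 + (1/56)w^2 + (3/28)w
L_1(w) = (w + 4)w(w - 3) / [20] = (1/20)w^3 + (1/20)w^2 - (3/5)w
L_2(w) = (w + 4)(w + 2)(w - 3) / [-24] = -(1/24)w^3 - (1/8)w^2 + (5/12)w + 1
L_3(w) = (w + 4)(w + 2)w / [105] = (1/105)w^3 + (2/35)w^2 + (8/105)w
f(w) = (-6)·L_0 + (-7)·L_1 + (-1)·L_2 + (-9)·L_3
Only the coefficient of w is needed; take it from each L_i and combine:
(-6)·(3/28) + (-7)·(-3/5) + (-1)·(5/12) + (-9)·(8/105) = 1031/420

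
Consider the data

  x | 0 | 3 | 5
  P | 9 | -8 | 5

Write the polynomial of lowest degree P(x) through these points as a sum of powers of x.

P(x) = (73/30)x^2 - (389/30)x + 9

L_0(x) = (x - 3)(x - 5) / [15] = (1/15)x^2 - (8/15)x + 1
L_1(x) = x(x - 5) / [-6] = -(1/6)x^2 + (5/6)x
L_2(x) = x(x - 3) / [10] = (1/10)x^2 - (3/10)x
P(x) = 9·L_0 + (-8)·L_1 + 5·L_2
  9·L_0(x) = (3/5)x^2 - (24/5)x + 9
  (-8)·L_1(x) = (4/3)x^2 - (20/3)x
  5·L_2(x) = (1/2)x^2 - (3/2)x
Adding term by term: (73/30)x^2 - (389/30)x + 9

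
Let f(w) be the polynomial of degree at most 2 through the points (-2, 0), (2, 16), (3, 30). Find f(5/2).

45/2

Evaluate each Lagrange basis at w = 5/2:
L_0(5/2) = (1/2)·(-1/2)/[(-4)·(-5)] = -1/80
L_1(5/2) = (9/2)·(-1/2)/[(4)·(-1)] = 9/16
L_2(5/2) = (9/2)·(1/2)/[(5)·(1)] = 9/20
Sum: 0 + 16·(9/16) + 30·(9/20) = 45/2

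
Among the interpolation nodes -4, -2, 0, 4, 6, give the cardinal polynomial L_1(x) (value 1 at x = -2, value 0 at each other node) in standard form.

L_1(x) = -(1/192)x^4 + (1/32)x^3 + (1/12)x^2 - (1/2)x

L_1(x) = (x + 4)x(x - 4)(x - 6) / [(2)·(-2)·(-6)·(-8)]
       = (x^4 - 6x^3 - 16x^2 + 96x) / (-192)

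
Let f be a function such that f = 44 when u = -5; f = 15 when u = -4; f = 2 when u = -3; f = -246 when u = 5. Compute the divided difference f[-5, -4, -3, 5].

-1

f[-5,-4] = (15 - 44) / (-4 - (-5)) = -29
f[-4,-3] = (2 - 15) / (-3 - (-4)) = -13
f[-3,5] = (-246 - 2) / (5 - (-3)) = -31
f[-5,-4,-3] = (-13 - (-29)) / (-3 - (-5)) = 8
f[-4,-3,5] = (-31 - (-13)) / (5 - (-4)) = -2
f[-5,-4,-3,5] = (-2 - 8) / (5 - (-5)) = -1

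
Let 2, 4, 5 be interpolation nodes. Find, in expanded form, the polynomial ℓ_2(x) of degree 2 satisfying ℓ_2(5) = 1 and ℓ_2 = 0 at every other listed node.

ℓ_2(x) = (1/3)x^2 - 2x + 8/3

ℓ_2(x) = (x - 2)(x - 4) / [(3)·(1)]
       = (x^2 - 6x + 8) / (3)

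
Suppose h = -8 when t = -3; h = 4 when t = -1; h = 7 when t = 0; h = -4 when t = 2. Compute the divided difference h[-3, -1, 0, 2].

-11/30

h[-3,-1] = (4 - (-8)) / (-1 - (-3)) = 6
h[-1,0] = (7 - 4) / (0 - (-1)) = 3
h[0,2] = (-4 - 7) / (2 - 0) = -11/2
h[-3,-1,0] = (3 - 6) / (0 - (-3)) = -1
h[-1,0,2] = (-11/2 - 3) / (2 - (-1)) = -17/6
h[-3,-1,0,2] = (-17/6 - (-1)) / (2 - (-3)) = -11/30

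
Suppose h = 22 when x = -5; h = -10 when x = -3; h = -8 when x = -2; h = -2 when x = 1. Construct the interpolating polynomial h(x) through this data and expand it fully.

h(x) = -x^3 - 4x^2 + x + 2

L_0(x) = (x + 3)(x + 2)(x - 1) / [-36] = -(1/36)x^3 - (1/9)x^2 - (1/36)x + 1/6
L_1(x) = (x + 5)(x + 2)(x - 1) / [8] = (1/8)x^3 + (3/4)x^2 + (3/8)x - 5/4
L_2(x) = (x + 5)(x + 3)(x - 1) / [-9] = -(1/9)x^3 - (7/9)x^2 - (7/9)x + 5/3
L_3(x) = (x + 5)(x + 3)(x + 2) / [72] = (1/72)x^3 + (5/36)x^2 + (31/72)x + 5/12
h(x) = 22·L_0 + (-10)·L_1 + (-8)·L_2 + (-2)·L_3
  22·L_0(x) = -(11/18)x^3 - (22/9)x^2 - (11/18)x + 11/3
  (-10)·L_1(x) = -(5/4)x^3 - (15/2)x^2 - (15/4)x + 25/2
  (-8)·L_2(x) = (8/9)x^3 + (56/9)x^2 + (56/9)x - 40/3
  (-2)·L_3(x) = -(1/36)x^3 - (5/18)x^2 - (31/36)x - 5/6
Adding term by term: -x^3 - 4x^2 + x + 2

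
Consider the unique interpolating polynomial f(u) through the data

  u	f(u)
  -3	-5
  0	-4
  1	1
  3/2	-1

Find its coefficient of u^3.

The leading coefficient equals the top divided difference f[-3,0,1,3/2].
f[-3,0] = (-4 - (-5)) / (0 - (-3)) = 1/3
f[0,1] = (1 - (-4)) / (1 - 0) = 5
f[1,3/2] = (-1 - 1) / (3/2 - 1) = -4
f[-3,0,1] = (5 - 1/3) / (1 - (-3)) = 7/6
f[0,1,3/2] = (-4 - 5) / (3/2 - 0) = -6
f[-3,0,1,3/2] = (-6 - 7/6) / (3/2 - (-3)) = -43/27

-43/27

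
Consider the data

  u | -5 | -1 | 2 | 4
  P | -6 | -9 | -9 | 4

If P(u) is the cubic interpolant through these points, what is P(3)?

-1364/315

Using Newton's divided-difference form:
P[-5,-1] = (-9 - (-6)) / (-1 - (-5)) = -3/4
P[-1,2] = (-9 - (-9)) / (2 - (-1)) = 0
P[2,4] = (4 - (-9)) / (4 - 2) = 13/2
P[-5,-1,2] = (0 - (-3/4)) / (2 - (-5)) = 3/28
P[-1,2,4] = (13/2 - 0) / (4 - (-1)) = 13/10
P[-5,-1,2,4] = (13/10 - 3/28) / (4 - (-5)) = 167/1260
P(3) = -6 + (-3/4)·(8) + (3/28)·(8)·(4) + (167/1260)·(8)·(4)·(1) = -1364/315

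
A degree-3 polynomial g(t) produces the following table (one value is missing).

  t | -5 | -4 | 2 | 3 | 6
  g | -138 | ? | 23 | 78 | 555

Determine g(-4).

The 4 known values determine g uniquely (degree ≤ 3).
Evaluate each Lagrange basis at t = -4:
L_0(-4) = (-6)·(-7)·(-10)/[(-7)·(-8)·(-11)] = 15/22
L_1(-4) = (1)·(-7)·(-10)/[(7)·(-1)·(-4)] = 5/2
L_2(-4) = (1)·(-6)·(-10)/[(8)·(1)·(-3)] = -5/2
L_3(-4) = (1)·(-6)·(-7)/[(11)·(4)·(3)] = 7/22
Sum: (-138)·(15/22) + 23·(5/2) + 78·(-5/2) + 555·(7/22) = -55

-55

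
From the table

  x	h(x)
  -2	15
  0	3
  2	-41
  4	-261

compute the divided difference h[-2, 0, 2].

h[-2,0] = (3 - 15) / (0 - (-2)) = -6
h[0,2] = (-41 - 3) / (2 - 0) = -22
h[-2,0,2] = (-22 - (-6)) / (2 - (-2)) = -4

-4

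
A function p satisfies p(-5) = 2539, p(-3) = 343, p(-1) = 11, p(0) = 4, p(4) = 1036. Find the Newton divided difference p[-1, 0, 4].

p[-1,0] = (4 - 11) / (0 - (-1)) = -7
p[0,4] = (1036 - 4) / (4 - 0) = 258
p[-1,0,4] = (258 - (-7)) / (4 - (-1)) = 53

53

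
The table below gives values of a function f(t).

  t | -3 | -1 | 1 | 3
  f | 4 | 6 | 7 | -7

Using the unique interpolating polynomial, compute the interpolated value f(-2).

17/4

Using Newton's divided-difference form:
f[-3,-1] = (6 - 4) / (-1 - (-3)) = 1
f[-1,1] = (7 - 6) / (1 - (-1)) = 1/2
f[1,3] = (-7 - 7) / (3 - 1) = -7
f[-3,-1,1] = (1/2 - 1) / (1 - (-3)) = -1/8
f[-1,1,3] = (-7 - 1/2) / (3 - (-1)) = -15/8
f[-3,-1,1,3] = (-15/8 - (-1/8)) / (3 - (-3)) = -7/24
f(-2) = 4 + 1·(1) + (-1/8)·(1)·(-1) + (-7/24)·(1)·(-1)·(-3) = 17/4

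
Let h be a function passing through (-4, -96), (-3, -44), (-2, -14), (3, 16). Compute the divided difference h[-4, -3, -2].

h[-4,-3] = (-44 - (-96)) / (-3 - (-4)) = 52
h[-3,-2] = (-14 - (-44)) / (-2 - (-3)) = 30
h[-4,-3,-2] = (30 - 52) / (-2 - (-4)) = -11

-11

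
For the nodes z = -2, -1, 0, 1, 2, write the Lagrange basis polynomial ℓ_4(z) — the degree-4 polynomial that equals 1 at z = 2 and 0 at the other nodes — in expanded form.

ℓ_4(z) = (z + 2)(z + 1)z(z - 1) / [(4)·(3)·(2)·(1)]
       = (z^4 + 2z^3 - z^2 - 2z) / (24)

ℓ_4(z) = (1/24)z^4 + (1/12)z^3 - (1/24)z^2 - (1/12)z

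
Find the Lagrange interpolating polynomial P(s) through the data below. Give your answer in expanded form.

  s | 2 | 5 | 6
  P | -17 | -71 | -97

L_0(s) = (s - 5)(s - 6) / [12] = (1/12)s^2 - (11/12)s + 5/2
L_1(s) = (s - 2)(s - 6) / [-3] = -(1/3)s^2 + (8/3)s - 4
L_2(s) = (s - 2)(s - 5) / [4] = (1/4)s^2 - (7/4)s + 5/2
P(s) = (-17)·L_0 + (-71)·L_1 + (-97)·L_2
  (-17)·L_0(s) = -(17/12)s^2 + (187/12)s - 85/2
  (-71)·L_1(s) = (71/3)s^2 - (568/3)s + 284
  (-97)·L_2(s) = -(97/4)s^2 + (679/4)s - 485/2
Adding term by term: -2s^2 - 4s - 1

P(s) = -2s^2 - 4s - 1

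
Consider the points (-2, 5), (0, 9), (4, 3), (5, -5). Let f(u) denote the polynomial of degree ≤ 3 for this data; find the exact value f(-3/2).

6737/1120

Using Newton's divided-difference form:
f[-2,0] = (9 - 5) / (0 - (-2)) = 2
f[0,4] = (3 - 9) / (4 - 0) = -3/2
f[4,5] = (-5 - 3) / (5 - 4) = -8
f[-2,0,4] = (-3/2 - 2) / (4 - (-2)) = -7/12
f[0,4,5] = (-8 - (-3/2)) / (5 - 0) = -13/10
f[-2,0,4,5] = (-13/10 - (-7/12)) / (5 - (-2)) = -43/420
f(-3/2) = 5 + 2·(1/2) + (-7/12)·(1/2)·(-3/2) + (-43/420)·(1/2)·(-3/2)·(-11/2) = 6737/1120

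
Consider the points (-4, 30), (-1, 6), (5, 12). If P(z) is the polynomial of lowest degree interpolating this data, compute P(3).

Using Newton's divided-difference form:
P[-4,-1] = (6 - 30) / (-1 - (-4)) = -8
P[-1,5] = (12 - 6) / (5 - (-1)) = 1
P[-4,-1,5] = (1 - (-8)) / (5 - (-4)) = 1
P(3) = 30 + (-8)·(7) + 1·(7)·(4) = 2

2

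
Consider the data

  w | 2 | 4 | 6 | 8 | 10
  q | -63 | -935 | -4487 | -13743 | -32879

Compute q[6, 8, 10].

q[6,8] = (-13743 - (-4487)) / (8 - 6) = -4628
q[8,10] = (-32879 - (-13743)) / (10 - 8) = -9568
q[6,8,10] = (-9568 - (-4628)) / (10 - 6) = -1235

-1235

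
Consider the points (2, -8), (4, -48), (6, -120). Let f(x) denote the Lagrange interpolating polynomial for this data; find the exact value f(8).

Evaluate each Lagrange basis at x = 8:
L_0(8) = (4)·(2)/[(-2)·(-4)] = 1
L_1(8) = (6)·(2)/[(2)·(-2)] = -3
L_2(8) = (6)·(4)/[(4)·(2)] = 3
Sum: (-8)·(1) + (-48)·(-3) + (-120)·(3) = -224

-224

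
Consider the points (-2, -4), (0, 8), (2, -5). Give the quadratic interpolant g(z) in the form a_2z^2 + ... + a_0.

Build the Lagrange basis polynomials:
L_0(z) = z(z - 2) / [8] = (1/8)z^2 - (1/4)z
L_1(z) = (z + 2)(z - 2) / [-4] = -(1/4)z^2 + 1
L_2(z) = (z + 2)z / [8] = (1/8)z^2 + (1/4)z
g(z) = (-4)·L_0 + 8·L_1 + (-5)·L_2
  (-4)·L_0(z) = -(1/2)z^2 + z
  8·L_1(z) = -2z^2 + 8
  (-5)·L_2(z) = -(5/8)z^2 - (5/4)z
Adding term by term: -(25/8)z^2 - (1/4)z + 8

g(z) = -(25/8)z^2 - (1/4)z + 8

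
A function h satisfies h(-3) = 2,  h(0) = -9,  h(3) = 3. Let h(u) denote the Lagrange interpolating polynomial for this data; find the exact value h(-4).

L_0(-4) = (-4)·(-7)/[(-3)·(-6)] = 14/9
L_1(-4) = (-1)·(-7)/[(3)·(-3)] = -7/9
L_2(-4) = (-1)·(-4)/[(6)·(3)] = 2/9
Sum: 2·(14/9) + (-9)·(-7/9) + 3·(2/9) = 97/9

97/9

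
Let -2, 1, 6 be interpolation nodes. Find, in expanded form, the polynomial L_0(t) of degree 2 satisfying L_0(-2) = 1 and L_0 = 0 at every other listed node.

L_0(t) = (t - 1)(t - 6) / [(-3)·(-8)]
       = (t^2 - 7t + 6) / (24)

L_0(t) = (1/24)t^2 - (7/24)t + 1/4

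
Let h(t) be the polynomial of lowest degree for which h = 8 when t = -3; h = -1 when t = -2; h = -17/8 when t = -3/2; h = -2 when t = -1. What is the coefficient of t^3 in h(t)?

The leading coefficient equals the top divided difference h[-3,-2,-3/2,-1].
h[-3,-2] = (-1 - 8) / (-2 - (-3)) = -9
h[-2,-3/2] = (-17/8 - (-1)) / (-3/2 - (-2)) = -9/4
h[-3/2,-1] = (-2 - (-17/8)) / (-1 - (-3/2)) = 1/4
h[-3,-2,-3/2] = (-9/4 - (-9)) / (-3/2 - (-3)) = 9/2
h[-2,-3/2,-1] = (1/4 - (-9/4)) / (-1 - (-2)) = 5/2
h[-3,-2,-3/2,-1] = (5/2 - 9/2) / (-1 - (-3)) = -1

-1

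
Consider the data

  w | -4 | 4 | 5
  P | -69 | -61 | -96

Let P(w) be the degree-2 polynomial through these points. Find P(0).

Using Newton's divided-difference form:
P[-4,4] = (-61 - (-69)) / (4 - (-4)) = 1
P[4,5] = (-96 - (-61)) / (5 - 4) = -35
P[-4,4,5] = (-35 - 1) / (5 - (-4)) = -4
P(0) = -69 + 1·(4) + (-4)·(4)·(-4) = -1

-1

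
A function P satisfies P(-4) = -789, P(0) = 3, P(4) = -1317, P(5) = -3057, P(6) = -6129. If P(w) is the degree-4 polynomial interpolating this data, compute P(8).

-18573

Evaluate each Lagrange basis at w = 8:
L_0(8) = (8)·(4)·(3)·(2)/[(-4)·(-8)·(-9)·(-10)] = 1/15
L_1(8) = (12)·(4)·(3)·(2)/[(4)·(-4)·(-5)·(-6)] = -3/5
L_2(8) = (12)·(8)·(3)·(2)/[(8)·(4)·(-1)·(-2)] = 9
L_3(8) = (12)·(8)·(4)·(2)/[(9)·(5)·(1)·(-1)] = -256/15
L_4(8) = (12)·(8)·(4)·(3)/[(10)·(6)·(2)·(1)] = 48/5
Sum: (-789)·(1/15) + 3·(-3/5) + (-1317)·(9) + (-3057)·(-256/15) + (-6129)·(48/5) = -18573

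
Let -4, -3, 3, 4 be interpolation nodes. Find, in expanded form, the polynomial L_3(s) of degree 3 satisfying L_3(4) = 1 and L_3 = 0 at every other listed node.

L_3(s) = (s + 4)(s + 3)(s - 3) / [(8)·(7)·(1)]
       = (s^3 + 4s^2 - 9s - 36) / (56)

L_3(s) = (1/56)s^3 + (1/14)s^2 - (9/56)s - 9/14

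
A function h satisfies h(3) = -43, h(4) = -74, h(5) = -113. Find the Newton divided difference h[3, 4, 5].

-4

h[3,4] = (-74 - (-43)) / (4 - 3) = -31
h[4,5] = (-113 - (-74)) / (5 - 4) = -39
h[3,4,5] = (-39 - (-31)) / (5 - 3) = -4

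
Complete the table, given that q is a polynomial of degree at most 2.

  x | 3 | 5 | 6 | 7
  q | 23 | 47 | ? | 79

The 3 known values determine q uniquely (degree ≤ 2).
L_0(6) = (1)·(-1)/[(-2)·(-4)] = -1/8
L_1(6) = (3)·(-1)/[(2)·(-2)] = 3/4
L_2(6) = (3)·(1)/[(4)·(2)] = 3/8
Sum: 23·(-1/8) + 47·(3/4) + 79·(3/8) = 62

62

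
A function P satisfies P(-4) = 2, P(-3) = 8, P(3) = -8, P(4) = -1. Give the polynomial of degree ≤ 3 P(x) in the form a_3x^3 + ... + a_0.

L_0(x) = (x + 3)(x - 3)(x - 4) / [-56] = -(1/56)x^3 + (1/14)x^2 + (9/56)x - 9/14
L_1(x) = (x + 4)(x - 3)(x - 4) / [42] = (1/42)x^3 - (1/14)x^2 - (8/21)x + 8/7
L_2(x) = (x + 4)(x + 3)(x - 4) / [-42] = -(1/42)x^3 - (1/14)x^2 + (8/21)x + 8/7
L_3(x) = (x + 4)(x + 3)(x - 3) / [56] = (1/56)x^3 + (1/14)x^2 - (9/56)x - 9/14
P(x) = 2·L_0 + 8·L_1 + (-8)·L_2 + (-1)·L_3
  2·L_0(x) = -(1/28)x^3 + (1/7)x^2 + (9/28)x - 9/7
  8·L_1(x) = (4/21)x^3 - (4/7)x^2 - (64/21)x + 64/7
  (-8)·L_2(x) = (4/21)x^3 + (4/7)x^2 - (64/21)x - 64/7
  (-1)·L_3(x) = -(1/56)x^3 - (1/14)x^2 + (9/56)x + 9/14
Adding term by term: (55/168)x^3 + (1/14)x^2 - (943/168)x - 9/14

P(x) = (55/168)x^3 + (1/14)x^2 - (943/168)x - 9/14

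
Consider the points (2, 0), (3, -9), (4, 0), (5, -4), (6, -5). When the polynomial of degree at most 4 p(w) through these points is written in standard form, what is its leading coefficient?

47/24

L_0(w) = (w - 3)(w - 4)(w - 5)(w - 6) / [24] = (1/24)w^4 - (3/4)w^3 + (119/24)w^2 - (57/4)w + 15
L_1(w) = (w - 2)(w - 4)(w - 5)(w - 6) / [-6] = -(1/6)w^4 + (17/6)w^3 - (52/3)w^2 + (134/3)w - 40
L_2(w) = (w - 2)(w - 3)(w - 5)(w - 6) / [4] = (1/4)w^4 - 4w^3 + (91/4)w^2 - 54w + 45
L_3(w) = (w - 2)(w - 3)(w - 4)(w - 6) / [-6] = -(1/6)w^4 + (5/2)w^3 - (40/3)w^2 + 30w - 24
L_4(w) = (w - 2)(w - 3)(w - 4)(w - 5) / [24] = (1/24)w^4 - (7/12)w^3 + (71/24)w^2 - (77/12)w + 5
p(w) = 0·L_0 + (-9)·L_1 + 0·L_2 + (-4)·L_3 + (-5)·L_4
Only the coefficient of w^4 is needed; take it from each L_i and combine:
0·(1/24) + (-9)·(-1/6) + 0·(1/4) + (-4)·(-1/6) + (-5)·(1/24) = 47/24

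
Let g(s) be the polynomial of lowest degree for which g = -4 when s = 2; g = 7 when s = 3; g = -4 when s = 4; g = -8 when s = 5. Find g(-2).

L_0(-2) = (-5)·(-6)·(-7)/[(-1)·(-2)·(-3)] = 35
L_1(-2) = (-4)·(-6)·(-7)/[(1)·(-1)·(-2)] = -84
L_2(-2) = (-4)·(-5)·(-7)/[(2)·(1)·(-1)] = 70
L_3(-2) = (-4)·(-5)·(-6)/[(3)·(2)·(1)] = -20
Sum: (-4)·(35) + 7·(-84) + (-4)·(70) + (-8)·(-20) = -848

-848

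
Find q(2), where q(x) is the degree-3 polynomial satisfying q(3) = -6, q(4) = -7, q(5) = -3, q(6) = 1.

5

Evaluate each Lagrange basis at x = 2:
L_0(2) = (-2)·(-3)·(-4)/[(-1)·(-2)·(-3)] = 4
L_1(2) = (-1)·(-3)·(-4)/[(1)·(-1)·(-2)] = -6
L_2(2) = (-1)·(-2)·(-4)/[(2)·(1)·(-1)] = 4
L_3(2) = (-1)·(-2)·(-3)/[(3)·(2)·(1)] = -1
Sum: (-6)·(4) + (-7)·(-6) + (-3)·(4) + 1·(-1) = 5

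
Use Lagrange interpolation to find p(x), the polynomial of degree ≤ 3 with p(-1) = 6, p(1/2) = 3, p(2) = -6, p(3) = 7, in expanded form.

Build the Lagrange basis polynomials:
L_0(x) = (x - 1/2)(x - 2)(x - 3) / [-18] = -(1/18)x^3 + (11/36)x^2 - (17/36)x + 1/6
L_1(x) = (x + 1)(x - 2)(x - 3) / [45/8] = (8/45)x^3 - (32/45)x^2 + (8/45)x + 16/15
L_2(x) = (x + 1)(x - 1/2)(x - 3) / [-9/2] = -(2/9)x^3 + (5/9)x^2 + (4/9)x - 1/3
L_3(x) = (x + 1)(x - 1/2)(x - 2) / [10] = (1/10)x^3 - (3/20)x^2 - (3/20)x + 1/10
p(x) = 6·L_0 + 3·L_1 + (-6)·L_2 + 7·L_3
  6·L_0(x) = -(1/3)x^3 + (11/6)x^2 - (17/6)x + 1
  3·L_1(x) = (8/15)x^3 - (32/15)x^2 + (8/15)x + 16/5
  (-6)·L_2(x) = (4/3)x^3 - (10/3)x^2 - (8/3)x + 2
  7·L_3(x) = (7/10)x^3 - (21/20)x^2 - (21/20)x + 7/10
Adding term by term: (67/30)x^3 - (281/60)x^2 - (361/60)x + 69/10

p(x) = (67/30)x^3 - (281/60)x^2 - (361/60)x + 69/10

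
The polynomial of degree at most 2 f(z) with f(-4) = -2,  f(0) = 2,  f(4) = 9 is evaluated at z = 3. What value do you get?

Evaluate each Lagrange basis at z = 3:
L_0(3) = (3)·(-1)/[(-4)·(-8)] = -3/32
L_1(3) = (7)·(-1)/[(4)·(-4)] = 7/16
L_2(3) = (7)·(3)/[(8)·(4)] = 21/32
Sum: (-2)·(-3/32) + 2·(7/16) + 9·(21/32) = 223/32

223/32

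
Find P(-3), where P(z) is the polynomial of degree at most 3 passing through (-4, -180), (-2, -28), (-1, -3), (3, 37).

-83

Evaluate each Lagrange basis at z = -3:
L_0(-3) = (-1)·(-2)·(-6)/[(-2)·(-3)·(-7)] = 2/7
L_1(-3) = (1)·(-2)·(-6)/[(2)·(-1)·(-5)] = 6/5
L_2(-3) = (1)·(-1)·(-6)/[(3)·(1)·(-4)] = -1/2
L_3(-3) = (1)·(-1)·(-2)/[(7)·(5)·(4)] = 1/70
Sum: (-180)·(2/7) + (-28)·(6/5) + (-3)·(-1/2) + 37·(1/70) = -83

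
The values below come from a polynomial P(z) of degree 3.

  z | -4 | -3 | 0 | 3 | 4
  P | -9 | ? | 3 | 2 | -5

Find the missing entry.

The 4 known values determine P uniquely (degree ≤ 3).
L_0(-3) = (-3)·(-6)·(-7)/[(-4)·(-7)·(-8)] = 9/16
L_1(-3) = (1)·(-6)·(-7)/[(4)·(-3)·(-4)] = 7/8
L_2(-3) = (1)·(-3)·(-7)/[(7)·(3)·(-1)] = -1
L_3(-3) = (1)·(-3)·(-6)/[(8)·(4)·(1)] = 9/16
Sum: (-9)·(9/16) + 3·(7/8) + 2·(-1) + (-5)·(9/16) = -29/4

-29/4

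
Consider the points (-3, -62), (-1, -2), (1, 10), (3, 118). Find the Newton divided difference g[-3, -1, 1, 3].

3

g[-3,-1] = (-2 - (-62)) / (-1 - (-3)) = 30
g[-1,1] = (10 - (-2)) / (1 - (-1)) = 6
g[1,3] = (118 - 10) / (3 - 1) = 54
g[-3,-1,1] = (6 - 30) / (1 - (-3)) = -6
g[-1,1,3] = (54 - 6) / (3 - (-1)) = 12
g[-3,-1,1,3] = (12 - (-6)) / (3 - (-3)) = 3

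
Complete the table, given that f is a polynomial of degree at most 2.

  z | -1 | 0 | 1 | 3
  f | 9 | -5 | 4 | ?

91

The 3 known values determine f uniquely (degree ≤ 2).
Evaluate each Lagrange basis at z = 3:
L_0(3) = (3)·(2)/[(-1)·(-2)] = 3
L_1(3) = (4)·(2)/[(1)·(-1)] = -8
L_2(3) = (4)·(3)/[(2)·(1)] = 6
Sum: 9·(3) + (-5)·(-8) + 4·(6) = 91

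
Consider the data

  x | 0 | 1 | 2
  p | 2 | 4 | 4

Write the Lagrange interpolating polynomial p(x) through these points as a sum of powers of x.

p(x) = -x^2 + 3x + 2

L_0(x) = (x - 1)(x - 2) / [2] = (1/2)x^2 - (3/2)x + 1
L_1(x) = x(x - 2) / [-1] = -x^2 + 2x
L_2(x) = x(x - 1) / [2] = (1/2)x^2 - (1/2)x
p(x) = 2·L_0 + 4·L_1 + 4·L_2
  2·L_0(x) = x^2 - 3x + 2
  4·L_1(x) = -4x^2 + 8x
  4·L_2(x) = 2x^2 - 2x
Adding term by term: -x^2 + 3x + 2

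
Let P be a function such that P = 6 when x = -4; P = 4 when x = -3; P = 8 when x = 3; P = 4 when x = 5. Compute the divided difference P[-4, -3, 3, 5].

P[-4,-3] = (4 - 6) / (-3 - (-4)) = -2
P[-3,3] = (8 - 4) / (3 - (-3)) = 2/3
P[3,5] = (4 - 8) / (5 - 3) = -2
P[-4,-3,3] = (2/3 - (-2)) / (3 - (-4)) = 8/21
P[-3,3,5] = (-2 - 2/3) / (5 - (-3)) = -1/3
P[-4,-3,3,5] = (-1/3 - 8/21) / (5 - (-4)) = -5/63

-5/63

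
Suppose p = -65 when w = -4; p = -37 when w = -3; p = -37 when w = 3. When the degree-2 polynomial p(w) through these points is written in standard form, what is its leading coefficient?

Build the Lagrange basis polynomials:
L_0(w) = (w + 3)(w - 3) / [7] = (1/7)w^2 - 9/7
L_1(w) = (w + 4)(w - 3) / [-6] = -(1/6)w^2 - (1/6)w + 2
L_2(w) = (w + 4)(w + 3) / [42] = (1/42)w^2 + (1/6)w + 2/7
p(w) = (-65)·L_0 + (-37)·L_1 + (-37)·L_2
Only the coefficient of w^2 is needed; take it from each L_i and combine:
(-65)·(1/7) + (-37)·(-1/6) + (-37)·(1/42) = -4

-4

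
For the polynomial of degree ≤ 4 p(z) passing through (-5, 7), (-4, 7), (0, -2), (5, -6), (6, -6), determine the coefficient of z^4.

-23/3960

The leading coefficient equals the top divided difference p[-5,-4,0,5,6].
p[-5,-4] = (7 - 7) / (-4 - (-5)) = 0
p[-4,0] = (-2 - 7) / (0 - (-4)) = -9/4
p[0,5] = (-6 - (-2)) / (5 - 0) = -4/5
p[5,6] = (-6 - (-6)) / (6 - 5) = 0
p[-5,-4,0] = (-9/4 - 0) / (0 - (-5)) = -9/20
p[-4,0,5] = (-4/5 - (-9/4)) / (5 - (-4)) = 29/180
p[0,5,6] = (0 - (-4/5)) / (6 - 0) = 2/15
p[-5,-4,0,5] = (29/180 - (-9/20)) / (5 - (-5)) = 11/180
p[-4,0,5,6] = (2/15 - 29/180) / (6 - (-4)) = -1/360
p[-5,-4,0,5,6] = (-1/360 - 11/180) / (6 - (-5)) = -23/3960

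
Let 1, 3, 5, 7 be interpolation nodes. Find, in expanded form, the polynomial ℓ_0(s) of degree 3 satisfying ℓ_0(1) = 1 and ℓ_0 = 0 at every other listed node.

ℓ_0(s) = -(1/48)s^3 + (5/16)s^2 - (71/48)s + 35/16

ℓ_0(s) = (s - 3)(s - 5)(s - 7) / [(-2)·(-4)·(-6)]
       = (s^3 - 15s^2 + 71s - 105) / (-48)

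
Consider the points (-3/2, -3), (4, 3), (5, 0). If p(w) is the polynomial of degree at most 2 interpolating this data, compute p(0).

Evaluate each Lagrange basis at w = 0:
L_0(0) = (-4)·(-5)/[(-11/2)·(-13/2)] = 80/143
L_1(0) = (3/2)·(-5)/[(11/2)·(-1)] = 15/11
L_2(0) = (3/2)·(-4)/[(13/2)·(1)] = -12/13
Sum: (-3)·(80/143) + 3·(15/11) + 0 = 345/143

345/143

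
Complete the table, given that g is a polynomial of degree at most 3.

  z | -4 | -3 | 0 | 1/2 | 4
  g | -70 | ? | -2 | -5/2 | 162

-20

The 4 known values determine g uniquely (degree ≤ 3).
Evaluate each Lagrange basis at z = -3:
L_0(-3) = (-3)·(-7/2)·(-7)/[(-4)·(-9/2)·(-8)] = 49/96
L_1(-3) = (1)·(-7/2)·(-7)/[(4)·(-1/2)·(-4)] = 49/16
L_2(-3) = (1)·(-3)·(-7)/[(9/2)·(1/2)·(-7/2)] = -8/3
L_3(-3) = (1)·(-3)·(-7/2)/[(8)·(4)·(7/2)] = 3/32
Sum: (-70)·(49/96) + (-2)·(49/16) + (-5/2)·(-8/3) + 162·(3/32) = -20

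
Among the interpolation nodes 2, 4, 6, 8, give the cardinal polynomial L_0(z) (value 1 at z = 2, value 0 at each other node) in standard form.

L_0(z) = (z - 4)(z - 6)(z - 8) / [(-2)·(-4)·(-6)]
       = (z^3 - 18z^2 + 104z - 192) / (-48)

L_0(z) = -(1/48)z^3 + (3/8)z^2 - (13/6)z + 4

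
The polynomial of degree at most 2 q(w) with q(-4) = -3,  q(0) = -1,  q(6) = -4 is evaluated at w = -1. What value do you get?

-6/5

Using Newton's divided-difference form:
q[-4,0] = (-1 - (-3)) / (0 - (-4)) = 1/2
q[0,6] = (-4 - (-1)) / (6 - 0) = -1/2
q[-4,0,6] = (-1/2 - 1/2) / (6 - (-4)) = -1/10
q(-1) = -3 + (1/2)·(3) + (-1/10)·(3)·(-1) = -6/5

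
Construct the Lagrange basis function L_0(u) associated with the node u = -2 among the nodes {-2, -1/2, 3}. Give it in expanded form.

L_0(u) = (u + 1/2)(u - 3) / [(-3/2)·(-5)]
       = (u^2 - (5/2)u - 3/2) / (15/2)

L_0(u) = (2/15)u^2 - (1/3)u - 1/5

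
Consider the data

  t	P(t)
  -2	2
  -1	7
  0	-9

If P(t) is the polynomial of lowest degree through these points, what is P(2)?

L_0(2) = (3)·(2)/[(-1)·(-2)] = 3
L_1(2) = (4)·(2)/[(1)·(-1)] = -8
L_2(2) = (4)·(3)/[(2)·(1)] = 6
Sum: 2·(3) + 7·(-8) + (-9)·(6) = -104

-104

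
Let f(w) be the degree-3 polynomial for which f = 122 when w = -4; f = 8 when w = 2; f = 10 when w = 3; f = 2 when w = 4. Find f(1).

Using Newton's divided-difference form:
f[-4,2] = (8 - 122) / (2 - (-4)) = -19
f[2,3] = (10 - 8) / (3 - 2) = 2
f[3,4] = (2 - 10) / (4 - 3) = -8
f[-4,2,3] = (2 - (-19)) / (3 - (-4)) = 3
f[2,3,4] = (-8 - 2) / (4 - 2) = -5
f[-4,2,3,4] = (-5 - 3) / (4 - (-4)) = -1
f(1) = 122 + (-19)·(5) + 3·(5)·(-1) + (-1)·(5)·(-1)·(-2) = 2

2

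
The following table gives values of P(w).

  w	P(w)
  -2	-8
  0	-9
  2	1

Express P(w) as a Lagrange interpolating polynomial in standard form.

P(w) = (11/8)w^2 + (9/4)w - 9

L_0(w) = w(w - 2) / [8] = (1/8)w^2 - (1/4)w
L_1(w) = (w + 2)(w - 2) / [-4] = -(1/4)w^2 + 1
L_2(w) = (w + 2)w / [8] = (1/8)w^2 + (1/4)w
P(w) = (-8)·L_0 + (-9)·L_1 + 1·L_2
  (-8)·L_0(w) = -w^2 + 2w
  (-9)·L_1(w) = (9/4)w^2 - 9
  1·L_2(w) = (1/8)w^2 + (1/4)w
Adding term by term: (11/8)w^2 + (9/4)w - 9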